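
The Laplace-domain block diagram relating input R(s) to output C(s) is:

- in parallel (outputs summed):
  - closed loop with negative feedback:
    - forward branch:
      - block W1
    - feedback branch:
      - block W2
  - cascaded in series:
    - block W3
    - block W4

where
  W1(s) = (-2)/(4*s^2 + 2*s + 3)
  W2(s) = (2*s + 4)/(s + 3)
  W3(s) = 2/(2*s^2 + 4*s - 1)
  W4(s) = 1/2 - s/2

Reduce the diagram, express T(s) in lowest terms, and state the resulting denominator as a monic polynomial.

The answer is s^5 + 11*s^4/2 + 31*s^3/4 + s^2 - s/8 - 1/8.

Reasoning:
(1) reduce the feedback loop with forward W1 and return W2, giving (-2*s - 6)/(4*s^3 + 14*s^2 + 5*s + 1)
(2) reduce the series chain W3, W4, giving (1 - s)/(2*s^2 + 4*s - 1)
(3) sum the parallel branches [W1/(1+W1*W2)], (W3*W4), giving (-4*s^4 - 14*s^3 - 11*s^2 - 18*s + 7)/(8*s^5 + 44*s^4 + 62*s^3 + 8*s^2 - s - 1)
Step 3 gives the fully reduced T(s), with no common factor left to cancel. The denominator's leading coefficient is 8, so divide each of its coefficients by 8 to get the monic form.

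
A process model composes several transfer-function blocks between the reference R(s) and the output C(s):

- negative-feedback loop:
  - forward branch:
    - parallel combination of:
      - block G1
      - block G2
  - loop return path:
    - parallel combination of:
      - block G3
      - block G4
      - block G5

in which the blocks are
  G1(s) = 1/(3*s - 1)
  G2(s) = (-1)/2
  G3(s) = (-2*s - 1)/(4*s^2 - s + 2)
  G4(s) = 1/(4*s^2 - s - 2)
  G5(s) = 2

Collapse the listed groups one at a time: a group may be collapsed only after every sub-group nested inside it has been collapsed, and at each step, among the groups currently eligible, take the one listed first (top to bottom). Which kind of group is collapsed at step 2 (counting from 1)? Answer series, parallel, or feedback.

[1] combine G1, G2 in parallel
[2] parallel reduction of G3, G4, G5
[3] collapse the loop ((G1+G2) forward, (G3+G4+G5) return)
Step 2: parallel.

Final answer: parallel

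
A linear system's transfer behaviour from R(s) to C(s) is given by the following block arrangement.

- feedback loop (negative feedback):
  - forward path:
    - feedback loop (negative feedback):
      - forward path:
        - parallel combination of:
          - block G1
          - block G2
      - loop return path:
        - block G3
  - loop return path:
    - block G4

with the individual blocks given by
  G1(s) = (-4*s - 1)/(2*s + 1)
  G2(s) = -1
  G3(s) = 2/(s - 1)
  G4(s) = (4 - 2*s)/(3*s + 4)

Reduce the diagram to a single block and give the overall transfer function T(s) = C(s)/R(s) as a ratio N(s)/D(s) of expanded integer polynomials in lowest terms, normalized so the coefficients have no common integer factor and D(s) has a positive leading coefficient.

Step 1. combine G1, G2 in parallel, giving (-6*s - 2)/(2*s + 1)
Step 2. reduce the feedback loop with forward (G1+G2) and return G3, giving (-6*s^2 + 4*s + 2)/(2*s^2 - 13*s - 5)
Step 3. apply the feedback formula to [(G1+G2)/(1+(G1+G2)*G3)], G4, which is the overall transfer function T(s) = C(s)/R(s) in lowest terms

Answer: (-18*s^3 - 12*s^2 + 22*s + 8)/(18*s^3 - 63*s^2 - 55*s - 12)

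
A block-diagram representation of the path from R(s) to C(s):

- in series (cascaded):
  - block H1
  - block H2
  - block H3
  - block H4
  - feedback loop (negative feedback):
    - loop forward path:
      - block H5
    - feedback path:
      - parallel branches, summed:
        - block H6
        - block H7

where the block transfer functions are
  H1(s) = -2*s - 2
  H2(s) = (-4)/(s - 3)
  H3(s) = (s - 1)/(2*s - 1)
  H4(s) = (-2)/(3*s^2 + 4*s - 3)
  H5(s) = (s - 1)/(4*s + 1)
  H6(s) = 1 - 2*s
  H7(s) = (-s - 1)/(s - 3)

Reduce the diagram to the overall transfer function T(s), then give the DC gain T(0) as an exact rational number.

The answer is -16/3.

Reasoning:
1. sum the parallel branches H6, H7; result (-2*s^2 + 6*s - 4)/(s - 3)
2. collapse the loop (H5 forward, (H6+H7) return); result (-s^2 + 4*s - 3)/(2*s^3 - 12*s^2 + 21*s - 1)
3. reduce the series chain H1, H2, H3, H4, [H5/(1+H5*(H6+H7))]; result (16*s^3 - 16*s^2 - 16*s + 16)/(12*s^6 - 62*s^5 + 46*s^4 + 225*s^3 - 251*s^2 + 73*s - 3)
The step-3 result is T(s). Setting s = 0: T(0) = 16/(-3) = -16/3.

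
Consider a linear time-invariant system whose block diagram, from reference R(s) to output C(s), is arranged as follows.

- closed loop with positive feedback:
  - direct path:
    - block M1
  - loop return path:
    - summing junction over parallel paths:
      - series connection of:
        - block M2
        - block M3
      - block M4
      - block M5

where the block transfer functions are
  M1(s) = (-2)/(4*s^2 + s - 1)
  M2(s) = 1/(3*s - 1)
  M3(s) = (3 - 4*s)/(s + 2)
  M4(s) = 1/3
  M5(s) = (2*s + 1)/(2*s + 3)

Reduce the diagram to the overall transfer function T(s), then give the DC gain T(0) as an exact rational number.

Step 1: series reduction of M2, M3 = (3 - 4*s)/(3*s^2 + 5*s - 2)
Step 2: parallel reduction of (M2*M3), M4, M5 = (24*s^3 + 34*s^2 - 4*s + 15)/(18*s^3 + 57*s^2 + 33*s - 18)
Step 3: reduce the feedback loop with forward M1 and return ((M2*M3)+M4+M5) = (-36*s^3 - 114*s^2 - 66*s + 36)/(72*s^5 + 246*s^4 + 219*s^3 - 28*s^2 - 59*s + 48)
The step-3 result is T(s). Setting s = 0: T(0) = 36/48 = 3/4.

Therefore the answer is 3/4.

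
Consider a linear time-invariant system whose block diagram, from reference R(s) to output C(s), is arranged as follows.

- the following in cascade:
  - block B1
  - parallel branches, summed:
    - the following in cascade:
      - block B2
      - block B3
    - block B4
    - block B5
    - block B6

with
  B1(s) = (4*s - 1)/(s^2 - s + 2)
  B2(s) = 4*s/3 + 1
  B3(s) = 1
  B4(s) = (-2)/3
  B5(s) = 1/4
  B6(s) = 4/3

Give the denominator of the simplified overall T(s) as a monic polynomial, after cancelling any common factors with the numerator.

Step 1. combine B2, B3 in series -> 4*s/3 + 1
Step 2. parallel reduction of (B2*B3), B4, B5, B6 -> 4*s/3 + 23/12
Step 3. series reduction of B1, ((B2*B3)+B4+B5+B6) -> (64*s^2 + 76*s - 23)/(12*s^2 - 12*s + 24)
Step 3 gives the fully reduced T(s), with no common factor left to cancel. The denominator's leading coefficient is 12, so divide each of its coefficients by 12 to get the monic form.

Hence the answer: s^2 - s + 2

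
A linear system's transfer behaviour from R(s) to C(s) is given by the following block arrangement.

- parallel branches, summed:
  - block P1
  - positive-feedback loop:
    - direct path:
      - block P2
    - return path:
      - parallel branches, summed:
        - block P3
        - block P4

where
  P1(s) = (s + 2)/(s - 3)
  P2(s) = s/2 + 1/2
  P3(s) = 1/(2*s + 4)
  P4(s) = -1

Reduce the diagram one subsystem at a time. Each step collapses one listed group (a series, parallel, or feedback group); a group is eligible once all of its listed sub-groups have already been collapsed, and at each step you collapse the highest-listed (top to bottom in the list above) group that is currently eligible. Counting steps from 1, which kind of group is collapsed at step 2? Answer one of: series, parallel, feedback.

Answer: feedback

Working:
1. add P3, P4 (parallel)
2. close the feedback loop around P2, (P3+P4)
3. parallel reduction of P1, [P2/(1-P2*(P3+P4))]
At step 2 the group reduced is feedback.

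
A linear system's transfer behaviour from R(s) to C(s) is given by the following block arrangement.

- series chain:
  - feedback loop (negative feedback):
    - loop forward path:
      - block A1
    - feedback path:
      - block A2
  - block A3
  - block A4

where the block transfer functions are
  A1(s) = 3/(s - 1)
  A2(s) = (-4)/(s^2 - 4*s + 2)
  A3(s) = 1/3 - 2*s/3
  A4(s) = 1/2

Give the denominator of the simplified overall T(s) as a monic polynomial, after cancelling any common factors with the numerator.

Reducing step by step:

(1) feedback reduction of A1, A2 -> (3*s^2 - 12*s + 6)/(s^3 - 5*s^2 + 6*s - 14)
(2) reduce the series chain [A1/(1+A1*A2)], A3, A4 -> (-2*s^3 + 9*s^2 - 8*s + 2)/(2*s^3 - 10*s^2 + 12*s - 28)
Step 2 gives the fully reduced T(s), with no common factor left to cancel. The denominator's leading coefficient is 2, so divide each of its coefficients by 2 to get the monic form.

Answer: s^3 - 5*s^2 + 6*s - 14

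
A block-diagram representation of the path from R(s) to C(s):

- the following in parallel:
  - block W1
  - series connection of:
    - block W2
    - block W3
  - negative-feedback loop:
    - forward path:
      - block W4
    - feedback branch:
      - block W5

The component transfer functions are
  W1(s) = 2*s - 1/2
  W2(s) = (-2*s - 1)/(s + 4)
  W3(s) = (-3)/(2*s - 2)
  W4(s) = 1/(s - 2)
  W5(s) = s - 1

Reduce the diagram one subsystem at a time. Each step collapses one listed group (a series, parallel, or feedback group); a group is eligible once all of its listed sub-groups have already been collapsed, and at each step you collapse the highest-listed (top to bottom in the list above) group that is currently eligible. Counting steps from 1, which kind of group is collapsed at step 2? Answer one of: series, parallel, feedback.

Reducing step by step:

1. combine W2, W3 in series
2. feedback reduction of W4, W5
3. sum the parallel branches W1, (W2*W3), [W4/(1+W4*W5)]
The group at step 2 is a feedback group.

Answer: feedback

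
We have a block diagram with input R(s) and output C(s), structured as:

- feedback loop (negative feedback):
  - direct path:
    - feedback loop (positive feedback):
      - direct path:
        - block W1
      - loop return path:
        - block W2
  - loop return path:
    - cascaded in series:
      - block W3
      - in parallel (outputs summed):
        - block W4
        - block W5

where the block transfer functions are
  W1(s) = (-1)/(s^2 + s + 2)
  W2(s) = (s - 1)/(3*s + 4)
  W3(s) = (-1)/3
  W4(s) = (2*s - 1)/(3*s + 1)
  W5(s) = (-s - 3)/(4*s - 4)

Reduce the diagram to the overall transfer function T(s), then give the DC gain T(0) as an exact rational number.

Reducing step by step:

Step 1. collapse the loop (W1 forward, W2 return); result (-3*s - 4)/(3*s^3 + 7*s^2 + 11*s + 7)
Step 2. add W4, W5 (parallel); result (5*s^2 - 22*s + 1)/(12*s^2 - 8*s - 4)
Step 3. cascade W3, (W4+W5); result (-5*s^2 + 22*s - 1)/(36*s^2 - 24*s - 12)
Step 4. close the feedback loop around [W1/(1-W1*W2)], (W3*(W4+W5)); result (-108*s^3 - 72*s^2 + 132*s + 48)/(108*s^5 + 180*s^4 + 207*s^3 - 142*s^2 - 385*s - 80)
DC gain: substitute s = 0 into T(s) from step 4: T(0) = 48/(-80) = -3/5.

Answer: -3/5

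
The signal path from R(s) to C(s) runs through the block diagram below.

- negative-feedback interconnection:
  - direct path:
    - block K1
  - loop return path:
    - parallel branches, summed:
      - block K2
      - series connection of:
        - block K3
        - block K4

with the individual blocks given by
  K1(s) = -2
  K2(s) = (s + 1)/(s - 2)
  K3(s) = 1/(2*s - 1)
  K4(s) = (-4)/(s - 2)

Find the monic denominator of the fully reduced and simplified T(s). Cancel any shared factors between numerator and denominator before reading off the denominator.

The answer is s^2 + 7*s/2 - 6.

Reasoning:
Step 1 - cascade K3, K4 -> (-4)/(2*s^2 - 5*s + 2)
Step 2 - sum the parallel branches K2, (K3*K4) -> (2*s^2 + s - 5)/(2*s^2 - 5*s + 2)
Step 3 - apply the feedback formula to K1, (K2+(K3*K4)) -> (4*s^2 - 10*s + 4)/(2*s^2 + 7*s - 12)
No further cancellation is possible in the step-3 result, so that is T(s). Its denominator becomes monic after dividing by the leading coefficient 2.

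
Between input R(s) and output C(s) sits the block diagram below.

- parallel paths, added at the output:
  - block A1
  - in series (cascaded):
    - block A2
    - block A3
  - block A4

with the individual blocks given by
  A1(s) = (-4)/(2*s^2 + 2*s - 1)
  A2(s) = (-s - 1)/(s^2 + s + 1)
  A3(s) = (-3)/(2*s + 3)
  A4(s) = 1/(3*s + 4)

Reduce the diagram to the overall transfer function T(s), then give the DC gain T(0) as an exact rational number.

The answer is 21/4.

Reasoning:
[1] series reduction of A2, A3 -> (3*s + 3)/(2*s^3 + 5*s^2 + 5*s + 3)
[2] reduce the parallel group A1, (A2*A3), A4 -> (4*s^5 + 8*s^4 - 14*s^3 - 72*s^2 - 112*s - 63)/(12*s^6 + 58*s^5 + 110*s^4 + 105*s^3 + 47*s^2 - 5*s - 12)
DC gain: substitute s = 0 into T(s) from step 2: T(0) = -63/(-12) = 21/4.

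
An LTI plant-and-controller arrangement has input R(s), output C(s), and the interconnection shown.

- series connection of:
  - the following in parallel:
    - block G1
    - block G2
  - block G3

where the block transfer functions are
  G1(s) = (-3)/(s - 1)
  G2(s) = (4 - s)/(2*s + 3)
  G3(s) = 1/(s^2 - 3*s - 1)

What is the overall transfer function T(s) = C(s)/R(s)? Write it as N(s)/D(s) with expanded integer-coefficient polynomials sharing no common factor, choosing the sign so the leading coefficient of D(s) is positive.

(1) add G1, G2 (parallel) gives (-s^2 - s - 13)/(2*s^2 + s - 3)
(2) combine (G1+G2), G3 in series, which is the overall transfer function T(s) = C(s)/R(s) in lowest terms

Therefore the answer is (-s^2 - s - 13)/(2*s^4 - 5*s^3 - 8*s^2 + 8*s + 3).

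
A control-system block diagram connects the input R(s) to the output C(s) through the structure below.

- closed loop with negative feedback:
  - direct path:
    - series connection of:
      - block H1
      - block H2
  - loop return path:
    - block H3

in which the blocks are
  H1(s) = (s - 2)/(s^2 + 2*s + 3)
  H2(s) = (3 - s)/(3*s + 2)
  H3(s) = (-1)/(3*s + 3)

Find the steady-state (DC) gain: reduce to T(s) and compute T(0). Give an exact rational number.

[1] reduce the series chain H1, H2; result (-s^2 + 5*s - 6)/(3*s^3 + 8*s^2 + 13*s + 6)
[2] close the feedback loop around (H1*H2), H3; result (-3*s^3 + 12*s^2 - 3*s - 18)/(9*s^4 + 33*s^3 + 64*s^2 + 52*s + 24)
DC gain: substitute s = 0 into T(s) from step 2: T(0) = -18/24 = -3/4.

Hence the answer: -3/4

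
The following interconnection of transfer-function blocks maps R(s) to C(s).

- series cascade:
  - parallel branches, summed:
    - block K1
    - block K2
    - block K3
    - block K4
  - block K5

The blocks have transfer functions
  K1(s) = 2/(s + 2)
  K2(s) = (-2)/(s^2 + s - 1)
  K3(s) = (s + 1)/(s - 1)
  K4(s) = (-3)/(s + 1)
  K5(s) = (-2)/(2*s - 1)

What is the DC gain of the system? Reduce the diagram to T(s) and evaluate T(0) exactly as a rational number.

First reduce the diagram to T(s).

Step 1: sum the parallel branches K1, K2, K3, K4 = (s^5 + 4*s^4 + 2*s^3 + s^2 + 6*s - 2)/(s^5 + 3*s^4 - 5*s^2 - s + 2)
Step 2: cascade (K1+K2+K3+K4), K5 = (-2*s^5 - 8*s^4 - 4*s^3 - 2*s^2 - 12*s + 4)/(2*s^6 + 5*s^5 - 3*s^4 - 10*s^3 + 3*s^2 + 5*s - 2)
The step-2 result is T(s). Setting s = 0: T(0) = 4/(-2) = -2.

Answer: -2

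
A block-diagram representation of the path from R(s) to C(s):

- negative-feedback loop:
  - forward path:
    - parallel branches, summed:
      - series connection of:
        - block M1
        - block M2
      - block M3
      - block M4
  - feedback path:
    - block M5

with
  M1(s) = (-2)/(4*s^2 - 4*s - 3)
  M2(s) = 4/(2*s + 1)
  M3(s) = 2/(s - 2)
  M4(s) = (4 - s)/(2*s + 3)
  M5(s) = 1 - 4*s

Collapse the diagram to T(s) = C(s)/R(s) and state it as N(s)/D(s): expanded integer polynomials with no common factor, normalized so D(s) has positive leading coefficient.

Reducing step by step:

[1] series reduction of M1, M2 -> (-8)/(8*s^3 - 4*s^2 - 10*s - 3)
[2] sum the parallel branches (M1*M2), M3, M4 -> (-8*s^5 + 84*s^4 - 46*s^3 - 105*s^2 - 2*s + 54)/(16*s^5 - 16*s^4 - 64*s^3 + 28*s^2 + 63*s + 18)
[3] reduce the feedback loop with forward ((M1*M2)+M3+M4) and return M5, which is the overall transfer function T(s) = C(s)/R(s) in lowest terms

Answer: (-8*s^5 + 84*s^4 - 46*s^3 - 105*s^2 - 2*s + 54)/(32*s^6 - 328*s^5 + 252*s^4 + 310*s^3 - 69*s^2 - 155*s + 72)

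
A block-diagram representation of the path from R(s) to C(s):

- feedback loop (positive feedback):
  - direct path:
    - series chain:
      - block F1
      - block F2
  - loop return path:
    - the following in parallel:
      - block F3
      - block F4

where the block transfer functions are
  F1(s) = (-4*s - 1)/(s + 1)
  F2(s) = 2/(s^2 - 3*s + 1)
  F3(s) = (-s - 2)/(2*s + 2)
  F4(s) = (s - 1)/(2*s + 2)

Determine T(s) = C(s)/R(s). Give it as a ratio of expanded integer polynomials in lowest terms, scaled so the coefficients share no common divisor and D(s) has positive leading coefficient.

The answer is (-8*s^2 - 10*s - 2)/(s^4 - s^3 - 4*s^2 - 13*s - 2).

Reasoning:
(1) reduce the series chain F1, F2 gives (-8*s - 2)/(s^3 - 2*s^2 - 2*s + 1)
(2) sum the parallel branches F3, F4 gives (-3)/(2*s + 2)
(3) collapse the loop ((F1*F2) forward, (F3+F4) return), giving the overall T(s)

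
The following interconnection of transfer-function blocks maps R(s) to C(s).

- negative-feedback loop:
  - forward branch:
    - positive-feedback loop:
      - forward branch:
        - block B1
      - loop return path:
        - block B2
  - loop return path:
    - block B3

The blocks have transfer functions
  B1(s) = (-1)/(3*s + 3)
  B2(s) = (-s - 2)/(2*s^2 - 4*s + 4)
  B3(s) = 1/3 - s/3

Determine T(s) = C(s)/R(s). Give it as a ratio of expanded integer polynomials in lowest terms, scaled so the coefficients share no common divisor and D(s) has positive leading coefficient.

Reducing step by step:

Step 1 - close the feedback loop around B1, B2 gives (-2*s^2 + 4*s - 4)/(6*s^3 - 6*s^2 - s + 10)
Step 2 - reduce the feedback loop with forward [B1/(1-B1*B2)] and return B3 - this is the overall T(s), already in the required normalized form

Answer: (-6*s^2 + 12*s - 12)/(20*s^3 - 24*s^2 + 5*s + 26)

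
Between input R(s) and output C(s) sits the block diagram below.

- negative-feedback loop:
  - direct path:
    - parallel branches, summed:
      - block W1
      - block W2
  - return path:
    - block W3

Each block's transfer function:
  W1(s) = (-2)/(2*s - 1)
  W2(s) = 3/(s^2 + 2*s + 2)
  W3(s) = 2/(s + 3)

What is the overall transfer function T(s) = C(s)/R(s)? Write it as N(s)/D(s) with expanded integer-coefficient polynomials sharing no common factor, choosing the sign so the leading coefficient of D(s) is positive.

Reducing step by step:

Step 1 - combine W1, W2 in parallel -> (-2*s^2 + 2*s - 7)/(2*s^3 + 3*s^2 + 2*s - 2)
Step 2 - feedback reduction of (W1+W2), W3; the result is T(s) itself (integer coefficients, no common factor, positive leading denominator coefficient)

Answer: (-2*s^3 - 4*s^2 - s - 21)/(2*s^4 + 9*s^3 + 7*s^2 + 8*s - 20)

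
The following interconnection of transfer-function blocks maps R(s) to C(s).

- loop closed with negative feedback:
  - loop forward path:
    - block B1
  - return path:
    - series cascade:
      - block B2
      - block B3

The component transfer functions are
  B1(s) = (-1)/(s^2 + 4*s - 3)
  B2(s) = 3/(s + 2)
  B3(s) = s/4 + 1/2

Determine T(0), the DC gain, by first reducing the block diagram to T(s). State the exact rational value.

First reduce the diagram to T(s).

1. series reduction of B2, B3 -> 3/4
2. feedback reduction of B1, (B2*B3) -> (-4)/(4*s^2 + 16*s - 15)
The step-2 result is T(s). Setting s = 0: T(0) = -4/(-15) = 4/15.

Answer: 4/15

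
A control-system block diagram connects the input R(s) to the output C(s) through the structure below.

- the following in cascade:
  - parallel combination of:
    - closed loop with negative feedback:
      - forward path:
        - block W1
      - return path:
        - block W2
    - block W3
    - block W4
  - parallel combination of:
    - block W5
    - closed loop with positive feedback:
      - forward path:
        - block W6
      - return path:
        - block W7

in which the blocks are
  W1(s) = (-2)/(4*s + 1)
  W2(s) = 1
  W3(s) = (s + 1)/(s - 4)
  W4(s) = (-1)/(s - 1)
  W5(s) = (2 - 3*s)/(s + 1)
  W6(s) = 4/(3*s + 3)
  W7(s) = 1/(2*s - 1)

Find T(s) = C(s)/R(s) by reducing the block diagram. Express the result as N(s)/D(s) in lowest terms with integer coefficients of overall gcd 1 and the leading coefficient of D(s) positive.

First reduce the diagram to T(s).

Step 1 - reduce the feedback loop with forward W1 and return W2; result (-2)/(4*s - 1)
Step 2 - reduce the parallel group [W1/(1+W1*W2)], W3, W4; result (4*s^3 - 7*s^2 + 23*s - 11)/(4*s^3 - 21*s^2 + 21*s - 4)
Step 3 - close the feedback loop around W6, W7; result (8*s - 4)/(6*s^2 + 3*s - 7)
Step 4 - add W5, [W6/(1-W6*W7)] (parallel); result (-18*s^3 + 11*s^2 + 31*s - 18)/(6*s^3 + 9*s^2 - 4*s - 7)
Step 5 - reduce the series chain ([W1/(1+W1*W2)]+W3+W4), (W5+[W6/(1-W6*W7)]): this yields T(s), and no further normalization is needed

Answer: (-72*s^6 + 170*s^5 - 367*s^4 + 162*s^3 + 718*s^2 - 755*s + 198)/(24*s^6 - 90*s^5 - 79*s^4 + 221*s^3 + 27*s^2 - 131*s + 28)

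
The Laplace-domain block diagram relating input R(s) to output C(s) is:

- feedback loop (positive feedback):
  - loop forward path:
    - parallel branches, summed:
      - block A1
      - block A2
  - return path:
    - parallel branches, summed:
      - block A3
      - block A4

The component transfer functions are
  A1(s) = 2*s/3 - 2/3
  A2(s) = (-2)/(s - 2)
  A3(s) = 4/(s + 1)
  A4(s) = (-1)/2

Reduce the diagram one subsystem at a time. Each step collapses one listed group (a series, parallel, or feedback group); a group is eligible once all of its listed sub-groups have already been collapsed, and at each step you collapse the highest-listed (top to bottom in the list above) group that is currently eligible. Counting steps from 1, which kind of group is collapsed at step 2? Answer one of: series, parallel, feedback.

Reducing step by step:

Step 1: sum the parallel branches A1, A2
Step 2: combine A3, A4 in parallel
Step 3: apply the feedback formula to (A1+A2), (A3+A4)
Step 2: parallel.

Answer: parallel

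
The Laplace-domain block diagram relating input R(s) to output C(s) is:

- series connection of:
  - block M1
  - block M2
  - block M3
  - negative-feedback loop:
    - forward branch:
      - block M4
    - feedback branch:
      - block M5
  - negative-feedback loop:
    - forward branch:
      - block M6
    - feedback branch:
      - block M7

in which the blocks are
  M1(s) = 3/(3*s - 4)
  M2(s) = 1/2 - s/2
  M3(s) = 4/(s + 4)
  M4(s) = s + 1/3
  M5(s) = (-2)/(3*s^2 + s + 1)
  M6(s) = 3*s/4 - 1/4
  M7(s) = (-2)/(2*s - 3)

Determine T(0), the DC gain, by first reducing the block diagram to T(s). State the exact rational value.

The answer is 9/80.

Reasoning:
1. feedback reduction of M4, M5 -> (9*s^3 + 6*s^2 + 4*s + 1)/(9*s^2 - 3*s + 1)
2. reduce the feedback loop with forward M6 and return M7 -> (6*s^2 - 11*s + 3)/(2*s - 10)
3. multiply M1, M2, M3, [M4/(1+M4*M5)], [M6/(1+M6*M7)] (series) -> (-162*s^6 + 351*s^5 - 144*s^4 + 15*s^3 - 63*s^2 - 6*s + 9)/(27*s^5 - 72*s^4 - 480*s^3 + 881*s^2 - 296*s + 80)
The step-3 result is T(s). Setting s = 0: T(0) = 9/80.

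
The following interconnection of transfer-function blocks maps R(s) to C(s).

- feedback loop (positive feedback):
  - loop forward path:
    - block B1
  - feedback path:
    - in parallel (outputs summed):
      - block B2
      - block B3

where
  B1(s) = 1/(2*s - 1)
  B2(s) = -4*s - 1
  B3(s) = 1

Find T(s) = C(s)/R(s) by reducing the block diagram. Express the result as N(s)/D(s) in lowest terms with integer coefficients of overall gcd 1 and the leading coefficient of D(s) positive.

Step 1. sum the parallel branches B2, B3; result -4*s
Step 2. reduce the feedback loop with forward B1 and return (B2+B3): this yields T(s), and no further normalization is needed

Therefore the answer is 1/(6*s - 1).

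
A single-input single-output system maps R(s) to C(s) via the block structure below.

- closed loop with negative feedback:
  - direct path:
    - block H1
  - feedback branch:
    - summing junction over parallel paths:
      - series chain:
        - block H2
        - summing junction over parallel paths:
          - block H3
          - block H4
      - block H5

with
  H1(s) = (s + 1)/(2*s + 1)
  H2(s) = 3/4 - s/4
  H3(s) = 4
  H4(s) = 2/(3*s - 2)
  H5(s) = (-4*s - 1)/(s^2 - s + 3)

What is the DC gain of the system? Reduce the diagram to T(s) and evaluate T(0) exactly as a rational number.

First reduce the diagram to T(s).

Step 1 - reduce the parallel group H3, H4, giving (12*s - 6)/(3*s - 2)
Step 2 - multiply H2, (H3+H4) (series), giving (-6*s^2 + 21*s - 9)/(6*s - 4)
Step 3 - sum the parallel branches (H2*(H3+H4)), H5, giving (-6*s^4 + 27*s^3 - 72*s^2 + 82*s - 23)/(6*s^3 - 10*s^2 + 22*s - 12)
Step 4 - feedback reduction of H1, ((H2*(H3+H4))+H5), giving (-6*s^4 + 4*s^3 - 12*s^2 - 10*s + 12)/(6*s^5 - 33*s^4 + 59*s^3 - 44*s^2 - 57*s + 35)
Evaluating the step-4 result (the overall T(s)) at s = 0 gives T(0) = 12/35.

Answer: 12/35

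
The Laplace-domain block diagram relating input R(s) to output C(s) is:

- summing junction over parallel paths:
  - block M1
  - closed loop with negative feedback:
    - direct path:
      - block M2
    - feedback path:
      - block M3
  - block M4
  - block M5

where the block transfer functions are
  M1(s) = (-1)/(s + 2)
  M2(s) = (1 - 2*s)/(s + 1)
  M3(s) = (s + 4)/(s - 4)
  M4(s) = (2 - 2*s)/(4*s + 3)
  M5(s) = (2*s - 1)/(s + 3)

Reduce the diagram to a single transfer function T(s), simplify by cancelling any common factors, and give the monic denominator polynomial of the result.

Step 1. close the feedback loop around M2, M3: (2*s^2 - 9*s + 4)/(s^2 + 10*s)
Step 2. sum the parallel branches M1, [M2/(1+M2*M3)], M4, M5: (14*s^5 + 76*s^4 - 69*s^3 - 386*s^2 - 36*s + 72)/(4*s^5 + 63*s^4 + 269*s^3 + 408*s^2 + 180*s)
Step 2 gives the fully reduced T(s), with no common factor left to cancel. The denominator's leading coefficient is 4, so divide each of its coefficients by 4 to get the monic form.

Final answer: s^5 + 63*s^4/4 + 269*s^3/4 + 102*s^2 + 45*s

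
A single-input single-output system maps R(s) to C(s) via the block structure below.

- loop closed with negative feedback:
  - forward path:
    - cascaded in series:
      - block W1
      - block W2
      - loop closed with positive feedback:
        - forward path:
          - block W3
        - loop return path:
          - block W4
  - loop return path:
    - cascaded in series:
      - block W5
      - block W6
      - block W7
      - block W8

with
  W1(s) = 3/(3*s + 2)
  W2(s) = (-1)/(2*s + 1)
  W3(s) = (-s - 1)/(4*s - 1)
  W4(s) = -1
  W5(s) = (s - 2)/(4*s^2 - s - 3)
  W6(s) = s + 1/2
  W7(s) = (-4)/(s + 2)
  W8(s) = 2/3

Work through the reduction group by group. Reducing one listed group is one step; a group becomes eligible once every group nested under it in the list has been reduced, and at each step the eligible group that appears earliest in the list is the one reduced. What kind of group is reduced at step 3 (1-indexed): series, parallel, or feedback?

Reducing step by step:

1. feedback reduction of W3, W4
2. series reduction of W1, W2, [W3/(1-W3*W4)]
3. multiply W5, W6, W7, W8 (series)
4. collapse the loop ((W1*W2*[W3/(1-W3*W4)]) forward, (W5*W6*W7*W8) return)
At step 3 the group reduced is series.

Answer: series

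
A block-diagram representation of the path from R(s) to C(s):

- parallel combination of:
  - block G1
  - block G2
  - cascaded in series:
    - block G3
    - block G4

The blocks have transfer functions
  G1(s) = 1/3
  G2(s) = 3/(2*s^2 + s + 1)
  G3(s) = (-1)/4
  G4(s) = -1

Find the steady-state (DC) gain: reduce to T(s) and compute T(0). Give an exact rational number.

Reducing step by step:

[1] combine G3, G4 in series; result 1/4
[2] add G1, G2, (G3*G4) (parallel); result (14*s^2 + 7*s + 43)/(24*s^2 + 12*s + 12)
That last expression is T(s); at s = 0 only the constant terms survive, so T(0) = 43/12.

Answer: 43/12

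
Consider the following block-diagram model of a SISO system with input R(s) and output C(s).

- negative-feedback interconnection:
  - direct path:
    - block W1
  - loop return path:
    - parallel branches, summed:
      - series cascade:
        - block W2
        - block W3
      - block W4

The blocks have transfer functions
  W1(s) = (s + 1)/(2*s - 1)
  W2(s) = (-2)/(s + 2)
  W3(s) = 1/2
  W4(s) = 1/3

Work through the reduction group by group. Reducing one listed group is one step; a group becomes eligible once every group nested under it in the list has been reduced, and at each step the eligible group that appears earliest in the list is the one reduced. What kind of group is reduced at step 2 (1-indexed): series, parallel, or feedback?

Answer: parallel

Working:
Step 1 - combine W2, W3 in series
Step 2 - reduce the parallel group (W2*W3), W4
Step 3 - close the feedback loop around W1, ((W2*W3)+W4)
Step 2 collapses a parallel group.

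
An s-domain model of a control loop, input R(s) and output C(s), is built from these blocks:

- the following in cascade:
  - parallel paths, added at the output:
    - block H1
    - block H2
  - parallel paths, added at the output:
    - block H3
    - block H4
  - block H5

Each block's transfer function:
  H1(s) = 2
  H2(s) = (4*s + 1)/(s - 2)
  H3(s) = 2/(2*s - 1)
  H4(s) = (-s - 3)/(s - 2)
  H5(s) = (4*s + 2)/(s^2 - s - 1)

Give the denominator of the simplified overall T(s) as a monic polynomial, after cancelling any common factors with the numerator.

First reduce the diagram to T(s).

Step 1 - reduce the parallel group H1, H2, giving (6*s - 3)/(s - 2)
Step 2 - sum the parallel branches H3, H4, giving (-2*s^2 - 3*s - 1)/(2*s^2 - 5*s + 2)
Step 3 - reduce the series chain (H1+H2), (H3+H4), H5, giving (-24*s^3 - 48*s^2 - 30*s - 6)/(s^4 - 5*s^3 + 7*s^2 - 4)
The result of step 3 is T(s) in lowest terms. Its denominator already has leading coefficient 1, so it is monic as it stands.

Answer: s^4 - 5*s^3 + 7*s^2 - 4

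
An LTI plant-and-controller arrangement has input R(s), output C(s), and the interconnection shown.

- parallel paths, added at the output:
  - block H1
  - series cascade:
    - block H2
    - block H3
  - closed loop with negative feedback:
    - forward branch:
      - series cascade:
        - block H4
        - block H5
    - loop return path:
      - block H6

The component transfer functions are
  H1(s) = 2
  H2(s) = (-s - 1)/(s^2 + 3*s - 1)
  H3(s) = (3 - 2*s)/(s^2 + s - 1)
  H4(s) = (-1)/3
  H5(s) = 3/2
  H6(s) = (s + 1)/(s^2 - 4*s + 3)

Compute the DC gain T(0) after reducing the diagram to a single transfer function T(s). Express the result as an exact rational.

Answer: -8/5

Working:
(1) cascade H2, H3 gives (2*s^2 - s - 3)/(s^4 + 4*s^3 + s^2 - 4*s + 1)
(2) reduce the series chain H4, H5 gives (-1)/2
(3) feedback reduction of (H4*H5), H6 gives (-s^2 + 4*s - 3)/(2*s^2 - 9*s + 5)
(4) sum the parallel branches H1, (H2*H3), [(H4*H5)/(1+(H4*H5)*H6)] gives (3*s^6 - 2*s^5 - 42*s^4 - 18*s^3 + 79*s^2 - 20*s - 8)/(2*s^6 - s^5 - 29*s^4 + 3*s^3 + 43*s^2 - 29*s + 5)
The step-4 result is T(s). Setting s = 0: T(0) = -8/5.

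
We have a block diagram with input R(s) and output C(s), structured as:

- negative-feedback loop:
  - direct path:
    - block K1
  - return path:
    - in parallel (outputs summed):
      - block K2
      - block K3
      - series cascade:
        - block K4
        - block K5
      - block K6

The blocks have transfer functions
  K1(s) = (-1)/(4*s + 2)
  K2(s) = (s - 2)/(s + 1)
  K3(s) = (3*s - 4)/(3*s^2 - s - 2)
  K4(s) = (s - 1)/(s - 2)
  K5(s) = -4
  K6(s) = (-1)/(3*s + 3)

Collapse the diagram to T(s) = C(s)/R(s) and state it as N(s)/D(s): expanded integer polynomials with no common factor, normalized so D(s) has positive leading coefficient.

The answer is (-9*s^4 + 12*s^3 + 21*s^2 - 12*s - 12)/(36*s^5 - 3*s^4 - 87*s^3 - 82*s^2 + 78*s + 52).

Reasoning:
(1) cascade K4, K5, giving (4 - 4*s)/(s - 2)
(2) parallel reduction of K2, K3, (K4*K5), K6, giving (-27*s^4 - 21*s^3 + 88*s^2 - 6*s - 28)/(9*s^4 - 12*s^3 - 21*s^2 + 12*s + 12)
(3) reduce the feedback loop with forward K1 and return (K2+K3+(K4*K5)+K6) - this is the overall T(s), already in the required normalized form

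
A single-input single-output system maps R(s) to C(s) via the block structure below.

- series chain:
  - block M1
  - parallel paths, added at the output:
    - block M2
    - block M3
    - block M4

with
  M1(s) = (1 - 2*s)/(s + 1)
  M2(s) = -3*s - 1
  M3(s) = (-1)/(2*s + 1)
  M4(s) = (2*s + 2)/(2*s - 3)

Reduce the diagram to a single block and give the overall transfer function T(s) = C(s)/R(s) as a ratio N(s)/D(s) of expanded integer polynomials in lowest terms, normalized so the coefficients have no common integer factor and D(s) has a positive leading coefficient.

Answer: (24*s^4 - 36*s^3 - 22*s^2 + s + 8)/(4*s^3 - 7*s - 3)

Working:
Step 1 - add M2, M3, M4 (parallel): (-12*s^3 + 12*s^2 + 17*s + 8)/(4*s^2 - 4*s - 3)
Step 2 - combine M1, (M2+M3+M4) in series - this is the overall T(s), already in the required normalized form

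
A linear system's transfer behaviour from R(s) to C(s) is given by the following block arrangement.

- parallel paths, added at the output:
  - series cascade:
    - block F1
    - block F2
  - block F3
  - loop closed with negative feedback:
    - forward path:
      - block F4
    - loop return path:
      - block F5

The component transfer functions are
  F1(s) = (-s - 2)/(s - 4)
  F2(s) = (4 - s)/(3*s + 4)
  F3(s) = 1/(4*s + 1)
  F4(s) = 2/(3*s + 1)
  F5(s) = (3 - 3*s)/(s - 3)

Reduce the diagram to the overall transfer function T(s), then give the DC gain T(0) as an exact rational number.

Step 1. reduce the series chain F1, F2 = (s + 2)/(3*s + 4)
Step 2. close the feedback loop around F4, F5 = (2*s - 6)/(3*s^2 - 14*s + 3)
Step 3. add (F1*F2), F3, [F4/(1+F4*F5)] (parallel) = (12*s^4 + 4*s^3 - 172*s^2 - 154*s - 6)/(36*s^4 - 111*s^3 - 218*s^2 + s + 12)
Step 3 gives the overall T(s). Then T(0) = -6/12 = -1/2.

Final answer: -1/2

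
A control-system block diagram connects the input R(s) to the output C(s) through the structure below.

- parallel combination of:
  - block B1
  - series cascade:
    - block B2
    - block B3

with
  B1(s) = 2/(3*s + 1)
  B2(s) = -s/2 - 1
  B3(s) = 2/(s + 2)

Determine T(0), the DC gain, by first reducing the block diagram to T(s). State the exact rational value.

[1] multiply B2, B3 (series): -1
[2] parallel reduction of B1, (B2*B3): (1 - 3*s)/(3*s + 1)
The step-2 result is T(s). Setting s = 0: T(0) = 1/1 = 1.

Therefore the answer is 1.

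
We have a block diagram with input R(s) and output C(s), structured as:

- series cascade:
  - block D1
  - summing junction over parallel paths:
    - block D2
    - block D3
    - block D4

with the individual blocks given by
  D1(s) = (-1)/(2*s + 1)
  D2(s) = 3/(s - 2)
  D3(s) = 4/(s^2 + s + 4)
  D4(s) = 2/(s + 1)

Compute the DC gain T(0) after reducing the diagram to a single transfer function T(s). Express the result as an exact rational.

Answer: -3/2

Working:
Step 1. sum the parallel branches D2, D3, D4 = (5*s^3 + 8*s^2 + 15*s - 12)/(s^4 + s^2 - 6*s - 8)
Step 2. cascade D1, (D2+D3+D4) = (-5*s^3 - 8*s^2 - 15*s + 12)/(2*s^5 + s^4 + 2*s^3 - 11*s^2 - 22*s - 8)
DC gain: substitute s = 0 into T(s) from step 2: T(0) = 12/(-8) = -3/2.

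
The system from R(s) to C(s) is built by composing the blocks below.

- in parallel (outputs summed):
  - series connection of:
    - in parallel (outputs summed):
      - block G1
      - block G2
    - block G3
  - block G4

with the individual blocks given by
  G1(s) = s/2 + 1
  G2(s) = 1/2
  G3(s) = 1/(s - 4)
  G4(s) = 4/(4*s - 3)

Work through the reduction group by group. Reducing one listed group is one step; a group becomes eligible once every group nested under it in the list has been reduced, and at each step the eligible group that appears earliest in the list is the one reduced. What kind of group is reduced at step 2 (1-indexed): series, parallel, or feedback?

Answer: series

Working:
1. reduce the parallel group G1, G2
2. multiply (G1+G2), G3 (series)
3. combine ((G1+G2)*G3), G4 in parallel
The group at step 2 is a series group.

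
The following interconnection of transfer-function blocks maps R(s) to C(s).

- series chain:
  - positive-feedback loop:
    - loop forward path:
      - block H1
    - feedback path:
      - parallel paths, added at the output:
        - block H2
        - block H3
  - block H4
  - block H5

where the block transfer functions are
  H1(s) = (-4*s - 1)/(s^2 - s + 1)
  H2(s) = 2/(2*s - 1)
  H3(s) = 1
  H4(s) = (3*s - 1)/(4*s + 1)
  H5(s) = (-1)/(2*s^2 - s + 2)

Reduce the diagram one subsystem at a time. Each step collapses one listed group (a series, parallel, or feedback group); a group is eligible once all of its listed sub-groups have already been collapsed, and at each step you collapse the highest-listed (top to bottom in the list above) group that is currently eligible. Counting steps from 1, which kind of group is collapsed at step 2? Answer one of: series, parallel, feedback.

Reducing step by step:

Step 1: combine H2, H3 in parallel
Step 2: reduce the feedback loop with forward H1 and return (H2+H3)
Step 3: reduce the series chain [H1/(1-H1*(H2+H3))], H4, H5
Step 2: feedback.

Answer: feedback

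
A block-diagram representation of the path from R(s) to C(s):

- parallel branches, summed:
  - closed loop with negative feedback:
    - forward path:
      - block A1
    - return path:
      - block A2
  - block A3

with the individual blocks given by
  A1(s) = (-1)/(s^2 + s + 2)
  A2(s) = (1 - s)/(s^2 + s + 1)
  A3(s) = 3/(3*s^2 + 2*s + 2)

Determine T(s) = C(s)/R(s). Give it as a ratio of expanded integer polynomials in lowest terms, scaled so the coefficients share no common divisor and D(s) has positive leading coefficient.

Step 1 - feedback reduction of A1, A2: (-s^2 - s - 1)/(s^4 + 2*s^3 + 4*s^2 + 4*s + 1)
Step 2 - parallel reduction of [A1/(1+A1*A2)], A3 - this is the overall T(s), already in the required normalized form

Hence the answer: (s^3 + 5*s^2 + 8*s + 1)/(3*s^6 + 8*s^5 + 18*s^4 + 24*s^3 + 19*s^2 + 10*s + 2)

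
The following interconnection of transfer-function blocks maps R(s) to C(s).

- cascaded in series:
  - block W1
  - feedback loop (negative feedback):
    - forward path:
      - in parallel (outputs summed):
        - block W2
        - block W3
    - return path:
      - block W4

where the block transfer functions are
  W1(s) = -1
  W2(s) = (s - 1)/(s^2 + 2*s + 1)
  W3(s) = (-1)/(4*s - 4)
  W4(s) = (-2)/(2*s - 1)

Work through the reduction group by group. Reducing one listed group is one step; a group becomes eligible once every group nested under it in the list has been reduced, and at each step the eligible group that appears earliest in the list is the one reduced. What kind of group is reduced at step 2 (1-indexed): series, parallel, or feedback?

Step 1. combine W2, W3 in parallel
Step 2. close the feedback loop around (W2+W3), W4
Step 3. reduce the series chain W1, [(W2+W3)/(1+(W2+W3)*W4)]
So the answer for step 2 is feedback.

Final answer: feedback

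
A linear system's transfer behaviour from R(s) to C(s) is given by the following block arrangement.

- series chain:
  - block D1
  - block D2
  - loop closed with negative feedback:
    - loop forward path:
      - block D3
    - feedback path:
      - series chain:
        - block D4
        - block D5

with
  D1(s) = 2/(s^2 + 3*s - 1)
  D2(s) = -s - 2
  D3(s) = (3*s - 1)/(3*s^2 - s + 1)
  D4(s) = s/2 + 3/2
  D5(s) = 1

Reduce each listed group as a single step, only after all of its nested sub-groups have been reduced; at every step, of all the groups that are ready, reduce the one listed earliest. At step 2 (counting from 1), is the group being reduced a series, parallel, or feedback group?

Answer: feedback

Working:
(1) series reduction of D4, D5
(2) collapse the loop (D3 forward, (D4*D5) return)
(3) reduce the series chain D1, D2, [D3/(1+D3*(D4*D5))]
At step 2 the group reduced is feedback.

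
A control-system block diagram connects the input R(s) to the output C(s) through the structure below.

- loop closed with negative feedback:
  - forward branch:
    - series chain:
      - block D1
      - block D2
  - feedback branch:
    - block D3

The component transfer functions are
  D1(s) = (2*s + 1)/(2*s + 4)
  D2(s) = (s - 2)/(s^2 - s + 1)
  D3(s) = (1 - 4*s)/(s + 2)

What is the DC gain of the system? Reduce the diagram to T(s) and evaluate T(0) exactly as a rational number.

Answer: -2/3

Working:
[1] cascade D1, D2; result (2*s^2 - 3*s - 2)/(2*s^3 + 2*s^2 - 2*s + 4)
[2] collapse the loop ((D1*D2) forward, D3 return); result (2*s^3 + s^2 - 8*s - 4)/(2*s^4 - 2*s^3 + 16*s^2 + 5*s + 6)
Evaluating the step-2 result (the overall T(s)) at s = 0 gives T(0) = -4/6 = -2/3.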